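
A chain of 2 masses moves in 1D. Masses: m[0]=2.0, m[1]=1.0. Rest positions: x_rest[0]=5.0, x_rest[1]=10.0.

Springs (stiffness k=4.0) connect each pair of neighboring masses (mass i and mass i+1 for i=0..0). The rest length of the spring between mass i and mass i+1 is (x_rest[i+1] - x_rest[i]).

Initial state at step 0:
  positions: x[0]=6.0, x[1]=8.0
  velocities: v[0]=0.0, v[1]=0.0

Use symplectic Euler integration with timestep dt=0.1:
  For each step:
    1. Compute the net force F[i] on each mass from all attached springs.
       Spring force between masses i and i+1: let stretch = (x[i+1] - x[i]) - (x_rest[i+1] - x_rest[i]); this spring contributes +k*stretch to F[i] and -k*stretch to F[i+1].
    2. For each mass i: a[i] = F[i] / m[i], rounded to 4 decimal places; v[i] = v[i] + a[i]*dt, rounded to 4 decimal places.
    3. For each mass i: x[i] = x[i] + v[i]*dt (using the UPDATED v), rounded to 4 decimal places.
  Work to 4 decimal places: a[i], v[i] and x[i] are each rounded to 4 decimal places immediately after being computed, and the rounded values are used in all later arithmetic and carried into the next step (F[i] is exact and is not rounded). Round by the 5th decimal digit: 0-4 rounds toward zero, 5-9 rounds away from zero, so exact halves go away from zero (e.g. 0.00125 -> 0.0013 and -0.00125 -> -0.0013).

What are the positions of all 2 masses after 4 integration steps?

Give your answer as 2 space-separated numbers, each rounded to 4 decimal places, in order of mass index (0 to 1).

Step 0: x=[6.0000 8.0000] v=[0.0000 0.0000]
Step 1: x=[5.9400 8.1200] v=[-0.6000 1.2000]
Step 2: x=[5.8236 8.3528] v=[-1.1640 2.3280]
Step 3: x=[5.6578 8.6844] v=[-1.6582 3.3163]
Step 4: x=[5.4525 9.0950] v=[-2.0529 4.1057]

Answer: 5.4525 9.0950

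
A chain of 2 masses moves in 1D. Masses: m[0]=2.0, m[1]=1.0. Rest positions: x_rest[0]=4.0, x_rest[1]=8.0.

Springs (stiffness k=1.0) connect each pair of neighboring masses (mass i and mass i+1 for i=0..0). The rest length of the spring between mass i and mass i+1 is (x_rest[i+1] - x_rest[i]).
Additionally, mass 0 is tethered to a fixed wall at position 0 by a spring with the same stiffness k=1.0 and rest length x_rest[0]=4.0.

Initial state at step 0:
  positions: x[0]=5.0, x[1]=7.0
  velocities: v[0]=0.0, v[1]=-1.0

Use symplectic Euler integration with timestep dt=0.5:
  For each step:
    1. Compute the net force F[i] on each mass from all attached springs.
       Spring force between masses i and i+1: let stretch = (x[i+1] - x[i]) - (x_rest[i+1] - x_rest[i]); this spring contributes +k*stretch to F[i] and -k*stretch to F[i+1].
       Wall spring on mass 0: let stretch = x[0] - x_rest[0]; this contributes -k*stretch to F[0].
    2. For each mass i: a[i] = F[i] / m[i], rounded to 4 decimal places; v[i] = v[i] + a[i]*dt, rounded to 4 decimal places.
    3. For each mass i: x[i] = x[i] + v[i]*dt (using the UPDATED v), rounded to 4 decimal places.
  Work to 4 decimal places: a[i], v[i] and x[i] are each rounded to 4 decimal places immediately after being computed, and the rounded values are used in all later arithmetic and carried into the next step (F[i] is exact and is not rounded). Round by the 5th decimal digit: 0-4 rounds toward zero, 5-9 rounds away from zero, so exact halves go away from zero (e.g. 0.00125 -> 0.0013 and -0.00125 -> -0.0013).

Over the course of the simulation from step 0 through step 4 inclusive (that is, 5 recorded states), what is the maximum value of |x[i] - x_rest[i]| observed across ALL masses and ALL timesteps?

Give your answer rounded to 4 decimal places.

Answer: 1.2940

Derivation:
Step 0: x=[5.0000 7.0000] v=[0.0000 -1.0000]
Step 1: x=[4.6250 7.0000] v=[-0.7500 0.0000]
Step 2: x=[3.9688 7.4063] v=[-1.3125 0.8125]
Step 3: x=[3.2461 7.9532] v=[-1.4454 1.0938]
Step 4: x=[2.7060 8.3234] v=[-1.0802 0.7403]
Max displacement = 1.2940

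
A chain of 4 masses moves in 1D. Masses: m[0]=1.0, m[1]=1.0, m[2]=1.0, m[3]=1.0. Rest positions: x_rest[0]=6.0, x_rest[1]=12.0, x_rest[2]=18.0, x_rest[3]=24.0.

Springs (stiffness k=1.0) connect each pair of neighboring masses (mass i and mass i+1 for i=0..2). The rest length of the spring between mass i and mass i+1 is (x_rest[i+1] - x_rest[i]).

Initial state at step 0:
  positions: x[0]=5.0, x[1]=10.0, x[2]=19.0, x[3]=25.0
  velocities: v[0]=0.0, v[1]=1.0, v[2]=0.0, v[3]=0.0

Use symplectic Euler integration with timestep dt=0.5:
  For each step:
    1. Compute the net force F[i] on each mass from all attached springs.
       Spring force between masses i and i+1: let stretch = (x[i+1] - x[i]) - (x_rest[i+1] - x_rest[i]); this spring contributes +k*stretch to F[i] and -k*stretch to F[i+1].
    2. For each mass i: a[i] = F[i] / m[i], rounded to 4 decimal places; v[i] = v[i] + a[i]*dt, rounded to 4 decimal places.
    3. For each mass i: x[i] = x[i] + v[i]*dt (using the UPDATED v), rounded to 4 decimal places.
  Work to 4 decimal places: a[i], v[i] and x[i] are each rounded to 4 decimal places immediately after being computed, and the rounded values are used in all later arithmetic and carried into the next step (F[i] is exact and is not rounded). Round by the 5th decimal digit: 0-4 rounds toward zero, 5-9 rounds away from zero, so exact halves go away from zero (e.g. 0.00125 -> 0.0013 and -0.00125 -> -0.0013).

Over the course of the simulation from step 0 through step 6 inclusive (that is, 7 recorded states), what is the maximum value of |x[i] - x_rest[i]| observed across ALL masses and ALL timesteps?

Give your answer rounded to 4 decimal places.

Answer: 2.4640

Derivation:
Step 0: x=[5.0000 10.0000 19.0000 25.0000] v=[0.0000 1.0000 0.0000 0.0000]
Step 1: x=[4.7500 11.5000 18.2500 25.0000] v=[-0.5000 3.0000 -1.5000 0.0000]
Step 2: x=[4.6875 13.0000 17.5000 24.8125] v=[-0.1250 3.0000 -1.5000 -0.3750]
Step 3: x=[5.2032 13.5469 17.4531 24.2969] v=[1.0313 1.0938 -0.0938 -1.0313]
Step 4: x=[6.3048 12.9844 18.1406 23.5703] v=[2.2032 -1.1250 1.3750 -1.4532]
Step 5: x=[7.5763 12.0411 18.8965 22.9863] v=[2.5430 -1.8867 1.5118 -1.1681]
Step 6: x=[8.4640 11.6954 18.9610 22.8798] v=[1.7754 -0.6914 0.1290 -0.2130]
Max displacement = 2.4640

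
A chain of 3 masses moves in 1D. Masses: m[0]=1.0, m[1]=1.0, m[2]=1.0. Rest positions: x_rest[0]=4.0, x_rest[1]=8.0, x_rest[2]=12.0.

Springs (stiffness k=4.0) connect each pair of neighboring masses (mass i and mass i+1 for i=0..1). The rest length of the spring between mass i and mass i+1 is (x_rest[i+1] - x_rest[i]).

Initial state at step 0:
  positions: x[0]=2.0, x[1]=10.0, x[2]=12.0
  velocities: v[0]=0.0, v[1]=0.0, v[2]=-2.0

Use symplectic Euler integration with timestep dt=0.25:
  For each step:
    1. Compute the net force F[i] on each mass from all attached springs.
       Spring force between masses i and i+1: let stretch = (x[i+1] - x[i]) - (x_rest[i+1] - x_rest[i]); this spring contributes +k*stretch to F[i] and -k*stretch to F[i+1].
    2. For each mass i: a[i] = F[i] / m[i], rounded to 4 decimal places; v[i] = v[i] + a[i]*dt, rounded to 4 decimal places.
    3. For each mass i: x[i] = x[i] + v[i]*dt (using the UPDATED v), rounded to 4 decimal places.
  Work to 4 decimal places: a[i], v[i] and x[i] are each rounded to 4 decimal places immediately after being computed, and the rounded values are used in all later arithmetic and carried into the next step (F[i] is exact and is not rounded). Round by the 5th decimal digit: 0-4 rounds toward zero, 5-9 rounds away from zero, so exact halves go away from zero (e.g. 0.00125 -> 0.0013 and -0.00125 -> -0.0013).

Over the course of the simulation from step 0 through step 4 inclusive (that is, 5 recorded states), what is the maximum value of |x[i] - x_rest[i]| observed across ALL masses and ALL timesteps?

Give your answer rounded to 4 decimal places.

Answer: 2.6250

Derivation:
Step 0: x=[2.0000 10.0000 12.0000] v=[0.0000 0.0000 -2.0000]
Step 1: x=[3.0000 8.5000 12.0000] v=[4.0000 -6.0000 0.0000]
Step 2: x=[4.3750 6.5000 12.1250] v=[5.5000 -8.0000 0.5000]
Step 3: x=[5.2813 5.3750 11.8438] v=[3.6250 -4.5000 -1.1250]
Step 4: x=[5.2110 5.8438 10.9454] v=[-0.2813 1.8751 -3.5938]
Max displacement = 2.6250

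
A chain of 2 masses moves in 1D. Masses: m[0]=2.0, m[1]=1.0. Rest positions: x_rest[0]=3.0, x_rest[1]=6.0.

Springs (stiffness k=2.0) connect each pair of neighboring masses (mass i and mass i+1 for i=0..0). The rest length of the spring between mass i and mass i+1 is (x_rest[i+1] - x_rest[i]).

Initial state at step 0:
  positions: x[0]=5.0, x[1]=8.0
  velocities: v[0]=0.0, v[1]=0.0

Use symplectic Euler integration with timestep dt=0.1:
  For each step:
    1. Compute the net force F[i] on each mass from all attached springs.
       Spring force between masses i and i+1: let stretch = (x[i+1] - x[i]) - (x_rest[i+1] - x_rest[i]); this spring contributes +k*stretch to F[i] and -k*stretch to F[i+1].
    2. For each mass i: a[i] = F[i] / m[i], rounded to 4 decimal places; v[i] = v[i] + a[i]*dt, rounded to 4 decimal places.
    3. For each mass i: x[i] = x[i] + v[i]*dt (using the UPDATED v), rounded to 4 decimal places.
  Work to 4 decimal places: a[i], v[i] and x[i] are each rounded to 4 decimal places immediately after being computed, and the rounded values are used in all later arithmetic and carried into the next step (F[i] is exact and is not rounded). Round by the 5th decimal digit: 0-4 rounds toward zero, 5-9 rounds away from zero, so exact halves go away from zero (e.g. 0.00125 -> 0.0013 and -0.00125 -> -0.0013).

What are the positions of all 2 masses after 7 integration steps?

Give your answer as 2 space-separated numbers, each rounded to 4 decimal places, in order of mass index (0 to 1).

Step 0: x=[5.0000 8.0000] v=[0.0000 0.0000]
Step 1: x=[5.0000 8.0000] v=[0.0000 0.0000]
Step 2: x=[5.0000 8.0000] v=[0.0000 0.0000]
Step 3: x=[5.0000 8.0000] v=[0.0000 0.0000]
Step 4: x=[5.0000 8.0000] v=[0.0000 0.0000]
Step 5: x=[5.0000 8.0000] v=[0.0000 0.0000]
Step 6: x=[5.0000 8.0000] v=[0.0000 0.0000]
Step 7: x=[5.0000 8.0000] v=[0.0000 0.0000]

Answer: 5.0000 8.0000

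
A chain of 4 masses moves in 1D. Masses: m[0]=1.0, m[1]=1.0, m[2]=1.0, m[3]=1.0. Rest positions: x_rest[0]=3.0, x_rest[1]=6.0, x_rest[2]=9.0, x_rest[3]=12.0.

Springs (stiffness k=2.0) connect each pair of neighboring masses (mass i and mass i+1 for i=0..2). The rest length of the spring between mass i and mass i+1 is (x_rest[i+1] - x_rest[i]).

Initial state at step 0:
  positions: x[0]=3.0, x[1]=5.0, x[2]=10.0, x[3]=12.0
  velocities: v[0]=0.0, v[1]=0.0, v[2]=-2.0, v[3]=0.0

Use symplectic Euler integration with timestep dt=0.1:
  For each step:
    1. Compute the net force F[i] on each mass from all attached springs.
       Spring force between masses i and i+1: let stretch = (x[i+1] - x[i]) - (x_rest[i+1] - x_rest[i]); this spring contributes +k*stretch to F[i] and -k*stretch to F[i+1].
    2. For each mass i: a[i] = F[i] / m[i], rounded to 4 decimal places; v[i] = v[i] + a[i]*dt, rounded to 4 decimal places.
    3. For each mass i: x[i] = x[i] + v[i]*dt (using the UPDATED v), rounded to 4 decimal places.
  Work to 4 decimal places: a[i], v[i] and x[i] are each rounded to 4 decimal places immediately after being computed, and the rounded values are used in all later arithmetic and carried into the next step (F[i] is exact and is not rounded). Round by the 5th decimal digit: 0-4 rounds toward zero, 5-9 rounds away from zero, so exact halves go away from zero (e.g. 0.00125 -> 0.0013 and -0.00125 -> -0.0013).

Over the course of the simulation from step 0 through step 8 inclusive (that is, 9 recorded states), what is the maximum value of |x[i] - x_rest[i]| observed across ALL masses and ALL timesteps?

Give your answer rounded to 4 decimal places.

Answer: 1.4760

Derivation:
Step 0: x=[3.0000 5.0000 10.0000 12.0000] v=[0.0000 0.0000 -2.0000 0.0000]
Step 1: x=[2.9800 5.0600 9.7400 12.0200] v=[-0.2000 0.6000 -2.6000 0.2000]
Step 2: x=[2.9416 5.1720 9.4320 12.0544] v=[-0.3840 1.1200 -3.0800 0.3440]
Step 3: x=[2.8878 5.3246 9.0913 12.0964] v=[-0.5379 1.5259 -3.4075 0.4195]
Step 4: x=[2.8228 5.5038 8.7353 12.1383] v=[-0.6505 1.7919 -3.5598 0.4185]
Step 5: x=[2.7514 5.6940 8.3828 12.1721] v=[-0.7143 1.9020 -3.5255 0.3379]
Step 6: x=[2.6788 5.8791 8.0523 12.1901] v=[-0.7258 1.8512 -3.3054 0.1800]
Step 7: x=[2.6102 6.0437 7.7611 12.1853] v=[-0.6857 1.6458 -2.9125 -0.0476]
Step 8: x=[2.5503 6.1740 7.5240 12.1521] v=[-0.5990 1.3026 -2.3711 -0.3324]
Max displacement = 1.4760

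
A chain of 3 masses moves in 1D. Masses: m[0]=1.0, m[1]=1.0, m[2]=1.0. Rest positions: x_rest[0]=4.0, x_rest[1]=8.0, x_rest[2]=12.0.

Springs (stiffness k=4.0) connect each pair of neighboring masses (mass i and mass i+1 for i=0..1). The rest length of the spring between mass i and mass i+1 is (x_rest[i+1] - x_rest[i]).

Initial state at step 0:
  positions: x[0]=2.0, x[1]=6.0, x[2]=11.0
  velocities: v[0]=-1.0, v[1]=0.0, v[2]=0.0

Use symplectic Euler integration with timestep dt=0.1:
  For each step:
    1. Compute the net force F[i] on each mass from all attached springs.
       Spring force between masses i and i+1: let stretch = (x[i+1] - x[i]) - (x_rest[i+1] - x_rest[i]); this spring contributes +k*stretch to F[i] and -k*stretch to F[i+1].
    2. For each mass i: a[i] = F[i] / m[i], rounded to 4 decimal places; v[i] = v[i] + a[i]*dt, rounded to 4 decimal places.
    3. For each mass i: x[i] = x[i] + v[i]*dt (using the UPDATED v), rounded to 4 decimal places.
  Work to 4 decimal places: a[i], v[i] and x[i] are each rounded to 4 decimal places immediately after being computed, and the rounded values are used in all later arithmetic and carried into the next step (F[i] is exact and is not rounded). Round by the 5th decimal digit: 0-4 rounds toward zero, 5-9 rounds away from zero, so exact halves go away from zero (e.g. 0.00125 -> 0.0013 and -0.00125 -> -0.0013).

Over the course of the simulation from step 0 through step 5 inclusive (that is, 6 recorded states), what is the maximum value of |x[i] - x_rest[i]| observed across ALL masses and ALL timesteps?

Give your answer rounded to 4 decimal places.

Answer: 2.3774

Derivation:
Step 0: x=[2.0000 6.0000 11.0000] v=[-1.0000 0.0000 0.0000]
Step 1: x=[1.9000 6.0400 10.9600] v=[-1.0000 0.4000 -0.4000]
Step 2: x=[1.8056 6.1112 10.8832] v=[-0.9440 0.7120 -0.7680]
Step 3: x=[1.7234 6.2011 10.7755] v=[-0.8218 0.8986 -1.0768]
Step 4: x=[1.6603 6.2948 10.6448] v=[-0.6307 0.9373 -1.3066]
Step 5: x=[1.6226 6.3772 10.5001] v=[-0.3769 0.8235 -1.4466]
Max displacement = 2.3774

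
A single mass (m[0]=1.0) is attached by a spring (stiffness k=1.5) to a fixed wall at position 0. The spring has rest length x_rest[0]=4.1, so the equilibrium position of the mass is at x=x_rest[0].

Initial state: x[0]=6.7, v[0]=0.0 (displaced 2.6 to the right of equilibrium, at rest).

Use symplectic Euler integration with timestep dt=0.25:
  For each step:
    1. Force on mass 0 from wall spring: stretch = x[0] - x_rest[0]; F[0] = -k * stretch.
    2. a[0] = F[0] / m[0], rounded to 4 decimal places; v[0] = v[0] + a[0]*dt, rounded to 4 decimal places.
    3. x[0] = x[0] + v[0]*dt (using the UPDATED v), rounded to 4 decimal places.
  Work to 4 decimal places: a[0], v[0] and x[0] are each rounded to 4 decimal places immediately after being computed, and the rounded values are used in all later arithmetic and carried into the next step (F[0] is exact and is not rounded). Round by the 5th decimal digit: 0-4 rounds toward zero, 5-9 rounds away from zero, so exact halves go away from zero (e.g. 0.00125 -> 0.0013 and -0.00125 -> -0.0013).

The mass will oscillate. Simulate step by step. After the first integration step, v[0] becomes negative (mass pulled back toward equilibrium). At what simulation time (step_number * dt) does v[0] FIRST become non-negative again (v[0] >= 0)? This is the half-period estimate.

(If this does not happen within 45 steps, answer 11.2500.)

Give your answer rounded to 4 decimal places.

Step 0: x=[6.7000] v=[0.0000]
Step 1: x=[6.4563] v=[-0.9750]
Step 2: x=[5.9917] v=[-1.8586]
Step 3: x=[5.3497] v=[-2.5680]
Step 4: x=[4.5905] v=[-3.0367]
Step 5: x=[3.7853] v=[-3.2207]
Step 6: x=[3.0096] v=[-3.1027]
Step 7: x=[2.3362] v=[-2.6938]
Step 8: x=[1.8281] v=[-2.0324]
Step 9: x=[1.5330] v=[-1.1804]
Step 10: x=[1.4786] v=[-0.2178]
Step 11: x=[1.6699] v=[0.7652]
First v>=0 after going negative at step 11, time=2.7500

Answer: 2.7500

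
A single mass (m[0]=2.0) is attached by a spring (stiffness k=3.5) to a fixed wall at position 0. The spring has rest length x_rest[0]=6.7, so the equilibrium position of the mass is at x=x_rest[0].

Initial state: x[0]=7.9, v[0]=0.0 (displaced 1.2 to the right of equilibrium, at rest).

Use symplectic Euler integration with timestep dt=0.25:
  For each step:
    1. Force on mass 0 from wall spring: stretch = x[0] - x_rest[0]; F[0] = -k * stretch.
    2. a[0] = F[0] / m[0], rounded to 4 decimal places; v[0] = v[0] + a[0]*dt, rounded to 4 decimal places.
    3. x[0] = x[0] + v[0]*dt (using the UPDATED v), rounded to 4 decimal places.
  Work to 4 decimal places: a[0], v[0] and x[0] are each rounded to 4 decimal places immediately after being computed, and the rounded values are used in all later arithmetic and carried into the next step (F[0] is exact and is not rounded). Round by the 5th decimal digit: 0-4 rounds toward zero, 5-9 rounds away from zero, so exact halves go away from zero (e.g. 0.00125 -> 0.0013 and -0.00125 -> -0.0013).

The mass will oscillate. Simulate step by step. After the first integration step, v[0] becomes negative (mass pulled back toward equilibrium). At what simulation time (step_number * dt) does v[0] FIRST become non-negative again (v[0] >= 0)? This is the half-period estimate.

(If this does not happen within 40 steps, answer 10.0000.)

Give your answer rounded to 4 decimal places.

Answer: 2.5000

Derivation:
Step 0: x=[7.9000] v=[0.0000]
Step 1: x=[7.7688] v=[-0.5250]
Step 2: x=[7.5207] v=[-0.9926]
Step 3: x=[7.1828] v=[-1.3517]
Step 4: x=[6.7921] v=[-1.5629]
Step 5: x=[6.3913] v=[-1.6032]
Step 6: x=[6.0243] v=[-1.4682]
Step 7: x=[5.7312] v=[-1.1726]
Step 8: x=[5.5440] v=[-0.7488]
Step 9: x=[5.4832] v=[-0.2431]
Step 10: x=[5.5555] v=[0.2893]
First v>=0 after going negative at step 10, time=2.5000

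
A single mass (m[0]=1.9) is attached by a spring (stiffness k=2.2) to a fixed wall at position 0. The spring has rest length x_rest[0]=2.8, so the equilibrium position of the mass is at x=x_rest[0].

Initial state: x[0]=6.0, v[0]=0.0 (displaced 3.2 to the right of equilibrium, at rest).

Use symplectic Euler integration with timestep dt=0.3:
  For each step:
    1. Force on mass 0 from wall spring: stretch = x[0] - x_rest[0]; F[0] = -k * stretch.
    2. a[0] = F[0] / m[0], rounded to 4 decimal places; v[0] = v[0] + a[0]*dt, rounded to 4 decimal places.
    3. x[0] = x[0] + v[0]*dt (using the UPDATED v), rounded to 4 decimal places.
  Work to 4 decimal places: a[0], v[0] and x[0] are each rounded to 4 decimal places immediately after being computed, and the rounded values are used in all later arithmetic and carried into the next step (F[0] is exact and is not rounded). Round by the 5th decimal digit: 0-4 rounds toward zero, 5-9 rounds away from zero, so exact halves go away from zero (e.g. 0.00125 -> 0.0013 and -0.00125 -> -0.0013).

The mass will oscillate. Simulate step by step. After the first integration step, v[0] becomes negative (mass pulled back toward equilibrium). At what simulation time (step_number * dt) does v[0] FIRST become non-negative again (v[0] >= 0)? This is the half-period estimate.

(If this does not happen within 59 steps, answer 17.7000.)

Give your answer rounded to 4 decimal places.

Answer: 3.0000

Derivation:
Step 0: x=[6.0000] v=[0.0000]
Step 1: x=[5.6665] v=[-1.1116]
Step 2: x=[5.0343] v=[-2.1073]
Step 3: x=[4.1693] v=[-2.8834]
Step 4: x=[3.1616] v=[-3.3591]
Step 5: x=[2.1162] v=[-3.4847]
Step 6: x=[1.1420] v=[-3.2472]
Step 7: x=[0.3406] v=[-2.6713]
Step 8: x=[-0.2045] v=[-1.8170]
Step 9: x=[-0.4365] v=[-0.7733]
Step 10: x=[-0.3312] v=[0.3510]
First v>=0 after going negative at step 10, time=3.0000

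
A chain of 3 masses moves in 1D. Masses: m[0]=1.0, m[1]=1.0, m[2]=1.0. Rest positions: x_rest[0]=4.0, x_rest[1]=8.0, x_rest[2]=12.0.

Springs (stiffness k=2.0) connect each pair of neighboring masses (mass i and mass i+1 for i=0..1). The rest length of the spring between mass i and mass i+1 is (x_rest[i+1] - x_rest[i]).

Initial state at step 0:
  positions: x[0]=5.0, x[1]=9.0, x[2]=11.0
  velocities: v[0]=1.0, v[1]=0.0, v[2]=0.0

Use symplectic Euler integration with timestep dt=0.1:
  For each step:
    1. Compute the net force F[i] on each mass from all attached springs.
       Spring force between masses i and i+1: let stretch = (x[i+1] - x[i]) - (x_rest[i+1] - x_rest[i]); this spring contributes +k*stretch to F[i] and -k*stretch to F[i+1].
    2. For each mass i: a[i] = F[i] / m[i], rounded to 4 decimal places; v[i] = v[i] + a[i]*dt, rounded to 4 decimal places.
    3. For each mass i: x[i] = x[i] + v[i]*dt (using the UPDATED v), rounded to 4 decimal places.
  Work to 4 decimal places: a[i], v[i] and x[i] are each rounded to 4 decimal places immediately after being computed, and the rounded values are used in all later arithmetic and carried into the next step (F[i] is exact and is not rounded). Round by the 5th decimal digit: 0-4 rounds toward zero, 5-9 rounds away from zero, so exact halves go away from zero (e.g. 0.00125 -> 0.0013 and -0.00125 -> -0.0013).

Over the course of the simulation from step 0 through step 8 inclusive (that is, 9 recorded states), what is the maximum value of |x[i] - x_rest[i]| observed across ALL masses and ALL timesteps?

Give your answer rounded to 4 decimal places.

Step 0: x=[5.0000 9.0000 11.0000] v=[1.0000 0.0000 0.0000]
Step 1: x=[5.1000 8.9600 11.0400] v=[1.0000 -0.4000 0.4000]
Step 2: x=[5.1972 8.8844 11.1184] v=[0.9720 -0.7560 0.7840]
Step 3: x=[5.2881 8.7797 11.2321] v=[0.9094 -1.0466 1.1372]
Step 4: x=[5.3689 8.6543 11.3768] v=[0.8077 -1.2544 1.4467]
Step 5: x=[5.4354 8.5176 11.5470] v=[0.6648 -1.3670 1.7022]
Step 6: x=[5.4835 8.3798 11.7366] v=[0.4812 -1.3776 1.8963]
Step 7: x=[5.5096 8.2513 11.9391] v=[0.2605 -1.2855 2.0249]
Step 8: x=[5.5105 8.1417 12.1478] v=[0.0088 -1.0963 2.0873]
Max displacement = 1.5105

Answer: 1.5105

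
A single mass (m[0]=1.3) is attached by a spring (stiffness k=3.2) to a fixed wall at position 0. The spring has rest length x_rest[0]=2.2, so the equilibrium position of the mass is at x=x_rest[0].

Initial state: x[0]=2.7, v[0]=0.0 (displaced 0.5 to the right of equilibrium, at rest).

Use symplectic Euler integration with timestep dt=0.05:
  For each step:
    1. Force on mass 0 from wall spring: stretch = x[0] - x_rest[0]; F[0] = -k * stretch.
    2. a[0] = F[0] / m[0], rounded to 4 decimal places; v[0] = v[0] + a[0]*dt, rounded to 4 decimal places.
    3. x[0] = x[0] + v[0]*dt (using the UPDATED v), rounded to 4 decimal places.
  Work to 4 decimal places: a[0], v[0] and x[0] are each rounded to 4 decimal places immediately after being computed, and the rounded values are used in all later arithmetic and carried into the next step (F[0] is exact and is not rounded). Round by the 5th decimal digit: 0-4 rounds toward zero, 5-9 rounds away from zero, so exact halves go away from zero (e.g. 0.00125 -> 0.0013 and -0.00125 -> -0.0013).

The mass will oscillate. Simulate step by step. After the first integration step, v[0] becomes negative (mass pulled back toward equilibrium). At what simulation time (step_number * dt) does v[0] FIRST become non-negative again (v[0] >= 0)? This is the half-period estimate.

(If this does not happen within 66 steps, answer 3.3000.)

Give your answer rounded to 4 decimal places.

Answer: 2.0500

Derivation:
Step 0: x=[2.7000] v=[0.0000]
Step 1: x=[2.6969] v=[-0.0615]
Step 2: x=[2.6908] v=[-0.1227]
Step 3: x=[2.6816] v=[-0.1831]
Step 4: x=[2.6695] v=[-0.2424]
Step 5: x=[2.6545] v=[-0.3002]
Step 6: x=[2.6367] v=[-0.3561]
Step 7: x=[2.6162] v=[-0.4099]
Step 8: x=[2.5931] v=[-0.4611]
Step 9: x=[2.5676] v=[-0.5095]
Step 10: x=[2.5399] v=[-0.5547]
Step 11: x=[2.5101] v=[-0.5965]
Step 12: x=[2.4784] v=[-0.6347]
Step 13: x=[2.4450] v=[-0.6690]
Step 14: x=[2.4100] v=[-0.6992]
Step 15: x=[2.3738] v=[-0.7250]
Step 16: x=[2.3365] v=[-0.7464]
Step 17: x=[2.2983] v=[-0.7632]
Step 18: x=[2.2595] v=[-0.7753]
Step 19: x=[2.2204] v=[-0.7826]
Step 20: x=[2.1811] v=[-0.7851]
Step 21: x=[2.1420] v=[-0.7828]
Step 22: x=[2.1032] v=[-0.7757]
Step 23: x=[2.0650] v=[-0.7638]
Step 24: x=[2.0276] v=[-0.7472]
Step 25: x=[1.9913] v=[-0.7260]
Step 26: x=[1.9563] v=[-0.7003]
Step 27: x=[1.9228] v=[-0.6703]
Step 28: x=[1.8910] v=[-0.6362]
Step 29: x=[1.8611] v=[-0.5982]
Step 30: x=[1.8333] v=[-0.5565]
Step 31: x=[1.8077] v=[-0.5114]
Step 32: x=[1.7845] v=[-0.4631]
Step 33: x=[1.7639] v=[-0.4120]
Step 34: x=[1.7460] v=[-0.3583]
Step 35: x=[1.7309] v=[-0.3024]
Step 36: x=[1.7187] v=[-0.2447]
Step 37: x=[1.7094] v=[-0.1855]
Step 38: x=[1.7031] v=[-0.1251]
Step 39: x=[1.6999] v=[-0.0639]
Step 40: x=[1.6998] v=[-0.0024]
Step 41: x=[1.7028] v=[0.0592]
First v>=0 after going negative at step 41, time=2.0500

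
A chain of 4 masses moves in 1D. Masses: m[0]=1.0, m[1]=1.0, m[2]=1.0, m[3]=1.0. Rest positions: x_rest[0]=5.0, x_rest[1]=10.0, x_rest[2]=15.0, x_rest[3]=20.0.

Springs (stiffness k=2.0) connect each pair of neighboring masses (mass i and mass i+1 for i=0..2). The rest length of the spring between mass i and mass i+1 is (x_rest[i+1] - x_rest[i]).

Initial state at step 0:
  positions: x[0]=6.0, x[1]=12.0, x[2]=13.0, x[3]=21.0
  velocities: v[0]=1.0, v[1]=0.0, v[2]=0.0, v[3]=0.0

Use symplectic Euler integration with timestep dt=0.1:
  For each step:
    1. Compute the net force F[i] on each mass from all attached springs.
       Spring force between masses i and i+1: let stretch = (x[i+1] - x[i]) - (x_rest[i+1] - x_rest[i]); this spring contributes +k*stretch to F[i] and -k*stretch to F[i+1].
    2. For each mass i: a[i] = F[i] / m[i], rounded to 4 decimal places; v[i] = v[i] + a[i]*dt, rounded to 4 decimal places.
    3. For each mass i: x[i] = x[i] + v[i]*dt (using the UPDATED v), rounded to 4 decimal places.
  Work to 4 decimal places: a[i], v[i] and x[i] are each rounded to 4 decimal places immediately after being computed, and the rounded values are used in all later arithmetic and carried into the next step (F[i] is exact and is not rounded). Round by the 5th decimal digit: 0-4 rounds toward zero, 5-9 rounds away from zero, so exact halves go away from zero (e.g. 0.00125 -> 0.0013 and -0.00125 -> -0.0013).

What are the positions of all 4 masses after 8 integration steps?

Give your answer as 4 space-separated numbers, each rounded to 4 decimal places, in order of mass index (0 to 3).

Step 0: x=[6.0000 12.0000 13.0000 21.0000] v=[1.0000 0.0000 0.0000 0.0000]
Step 1: x=[6.1200 11.9000 13.1400 20.9400] v=[1.2000 -1.0000 1.4000 -0.6000]
Step 2: x=[6.2556 11.7092 13.4112 20.8240] v=[1.3560 -1.9080 2.7120 -1.1600]
Step 3: x=[6.4003 11.4434 13.7966 20.6597] v=[1.4467 -2.6583 3.8542 -1.6426]
Step 4: x=[6.5458 11.1238 14.2722 20.4582] v=[1.4553 -3.1963 4.7562 -2.0152]
Step 5: x=[6.6829 10.7756 14.8086 20.2330] v=[1.3709 -3.4822 5.3637 -2.2524]
Step 6: x=[6.8018 10.4262 15.3728 19.9993] v=[1.1894 -3.4941 5.6420 -2.3373]
Step 7: x=[6.8932 10.1032 15.9306 19.7730] v=[0.9143 -3.2297 5.5780 -2.2626]
Step 8: x=[6.9488 9.8326 16.4487 19.5699] v=[0.5563 -2.7062 5.1810 -2.0311]

Answer: 6.9488 9.8326 16.4487 19.5699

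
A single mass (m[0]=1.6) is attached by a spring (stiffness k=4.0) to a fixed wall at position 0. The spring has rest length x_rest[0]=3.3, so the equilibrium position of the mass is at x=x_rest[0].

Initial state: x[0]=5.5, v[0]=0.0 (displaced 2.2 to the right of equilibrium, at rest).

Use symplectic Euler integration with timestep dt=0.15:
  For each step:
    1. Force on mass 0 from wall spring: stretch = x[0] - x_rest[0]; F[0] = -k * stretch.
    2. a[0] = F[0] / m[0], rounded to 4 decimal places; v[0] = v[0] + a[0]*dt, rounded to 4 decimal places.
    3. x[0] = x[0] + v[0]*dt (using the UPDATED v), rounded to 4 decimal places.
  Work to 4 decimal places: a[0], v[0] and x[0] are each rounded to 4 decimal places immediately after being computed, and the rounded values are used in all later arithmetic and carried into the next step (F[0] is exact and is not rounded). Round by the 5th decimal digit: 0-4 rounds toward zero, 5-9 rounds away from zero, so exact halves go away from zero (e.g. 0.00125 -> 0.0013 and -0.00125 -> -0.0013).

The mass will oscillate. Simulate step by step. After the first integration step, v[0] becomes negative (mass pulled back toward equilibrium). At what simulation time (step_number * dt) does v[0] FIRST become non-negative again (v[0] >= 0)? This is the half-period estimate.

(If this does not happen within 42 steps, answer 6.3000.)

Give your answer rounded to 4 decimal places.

Step 0: x=[5.5000] v=[0.0000]
Step 1: x=[5.3763] v=[-0.8250]
Step 2: x=[5.1358] v=[-1.6036]
Step 3: x=[4.7920] v=[-2.2920]
Step 4: x=[4.3643] v=[-2.8515]
Step 5: x=[3.8767] v=[-3.2506]
Step 6: x=[3.3567] v=[-3.4669]
Step 7: x=[2.8335] v=[-3.4882]
Step 8: x=[2.3365] v=[-3.3133]
Step 9: x=[1.8937] v=[-2.9520]
Step 10: x=[1.5300] v=[-2.4246]
Step 11: x=[1.2659] v=[-1.7609]
Step 12: x=[1.1162] v=[-0.9981]
Step 13: x=[1.0893] v=[-0.1792]
Step 14: x=[1.1868] v=[0.6498]
First v>=0 after going negative at step 14, time=2.1000

Answer: 2.1000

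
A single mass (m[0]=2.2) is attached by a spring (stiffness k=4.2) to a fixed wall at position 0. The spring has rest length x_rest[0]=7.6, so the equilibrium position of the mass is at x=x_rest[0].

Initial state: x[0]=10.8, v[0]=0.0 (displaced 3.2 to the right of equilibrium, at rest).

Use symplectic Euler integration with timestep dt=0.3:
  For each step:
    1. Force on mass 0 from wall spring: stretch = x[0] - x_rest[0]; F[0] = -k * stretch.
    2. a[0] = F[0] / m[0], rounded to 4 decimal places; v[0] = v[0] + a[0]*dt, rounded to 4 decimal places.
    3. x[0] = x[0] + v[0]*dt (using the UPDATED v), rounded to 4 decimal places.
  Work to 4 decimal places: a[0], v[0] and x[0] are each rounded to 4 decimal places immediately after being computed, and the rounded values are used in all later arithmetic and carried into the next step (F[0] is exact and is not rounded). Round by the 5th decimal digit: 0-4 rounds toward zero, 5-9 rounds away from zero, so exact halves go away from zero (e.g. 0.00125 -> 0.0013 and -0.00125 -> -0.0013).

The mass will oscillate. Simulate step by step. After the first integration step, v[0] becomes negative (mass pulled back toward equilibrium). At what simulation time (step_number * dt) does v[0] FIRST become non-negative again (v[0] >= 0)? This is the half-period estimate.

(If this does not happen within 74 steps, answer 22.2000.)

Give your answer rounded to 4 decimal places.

Step 0: x=[10.8000] v=[0.0000]
Step 1: x=[10.2502] v=[-1.8327]
Step 2: x=[9.2450] v=[-3.3506]
Step 3: x=[7.9572] v=[-4.2928]
Step 4: x=[6.6080] v=[-4.4974]
Step 5: x=[5.4292] v=[-3.9293]
Step 6: x=[4.6234] v=[-2.6860]
Step 7: x=[4.3290] v=[-0.9812]
Step 8: x=[4.5967] v=[0.8922]
First v>=0 after going negative at step 8, time=2.4000

Answer: 2.4000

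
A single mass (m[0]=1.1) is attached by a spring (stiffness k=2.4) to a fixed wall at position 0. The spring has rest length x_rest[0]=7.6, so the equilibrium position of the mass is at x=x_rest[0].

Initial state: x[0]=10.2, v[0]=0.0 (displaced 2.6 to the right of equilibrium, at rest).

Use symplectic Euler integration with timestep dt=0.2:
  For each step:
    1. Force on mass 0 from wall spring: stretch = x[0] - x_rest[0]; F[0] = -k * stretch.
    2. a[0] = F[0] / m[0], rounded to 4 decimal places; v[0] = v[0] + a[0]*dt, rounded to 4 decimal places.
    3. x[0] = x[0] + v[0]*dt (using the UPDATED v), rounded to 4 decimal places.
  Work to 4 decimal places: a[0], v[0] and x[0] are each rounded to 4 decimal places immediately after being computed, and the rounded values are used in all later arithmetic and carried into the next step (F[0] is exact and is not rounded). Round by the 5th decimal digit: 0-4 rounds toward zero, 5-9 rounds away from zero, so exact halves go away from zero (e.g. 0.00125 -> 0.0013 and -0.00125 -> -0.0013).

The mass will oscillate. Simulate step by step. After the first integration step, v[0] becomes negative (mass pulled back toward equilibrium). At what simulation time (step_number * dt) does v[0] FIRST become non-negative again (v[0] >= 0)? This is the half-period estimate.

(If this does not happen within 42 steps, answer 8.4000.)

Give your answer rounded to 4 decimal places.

Answer: 2.2000

Derivation:
Step 0: x=[10.2000] v=[0.0000]
Step 1: x=[9.9731] v=[-1.1345]
Step 2: x=[9.5391] v=[-2.1700]
Step 3: x=[8.9359] v=[-3.0162]
Step 4: x=[8.2161] v=[-3.5991]
Step 5: x=[7.4425] v=[-3.8679]
Step 6: x=[6.6827] v=[-3.7992]
Step 7: x=[6.0029] v=[-3.3989]
Step 8: x=[5.4625] v=[-2.7020]
Step 9: x=[5.1086] v=[-1.7693]
Step 10: x=[4.9722] v=[-0.6821]
Step 11: x=[5.0651] v=[0.4646]
First v>=0 after going negative at step 11, time=2.2000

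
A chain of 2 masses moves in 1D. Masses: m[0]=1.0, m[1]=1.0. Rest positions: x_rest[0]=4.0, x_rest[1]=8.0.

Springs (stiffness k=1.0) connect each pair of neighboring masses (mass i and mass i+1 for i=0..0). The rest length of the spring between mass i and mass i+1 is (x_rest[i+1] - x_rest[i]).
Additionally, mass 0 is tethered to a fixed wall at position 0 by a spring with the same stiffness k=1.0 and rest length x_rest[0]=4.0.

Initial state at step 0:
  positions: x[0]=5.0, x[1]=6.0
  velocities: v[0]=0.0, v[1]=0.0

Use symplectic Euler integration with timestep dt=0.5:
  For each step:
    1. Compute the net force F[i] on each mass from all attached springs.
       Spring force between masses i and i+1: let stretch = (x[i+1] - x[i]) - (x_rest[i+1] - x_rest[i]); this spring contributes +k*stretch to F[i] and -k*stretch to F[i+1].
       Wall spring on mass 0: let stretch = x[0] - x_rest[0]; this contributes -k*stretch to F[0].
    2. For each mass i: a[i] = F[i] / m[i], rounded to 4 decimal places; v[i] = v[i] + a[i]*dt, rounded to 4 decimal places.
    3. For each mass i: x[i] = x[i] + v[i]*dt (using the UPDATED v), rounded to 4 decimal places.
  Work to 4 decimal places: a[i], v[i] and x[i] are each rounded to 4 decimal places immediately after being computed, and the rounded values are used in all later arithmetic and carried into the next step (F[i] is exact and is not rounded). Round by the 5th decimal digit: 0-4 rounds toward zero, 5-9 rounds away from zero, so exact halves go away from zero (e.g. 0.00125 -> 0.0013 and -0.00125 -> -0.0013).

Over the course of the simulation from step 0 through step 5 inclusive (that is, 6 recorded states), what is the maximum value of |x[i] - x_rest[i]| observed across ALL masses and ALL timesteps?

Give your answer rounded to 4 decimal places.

Answer: 2.0156

Derivation:
Step 0: x=[5.0000 6.0000] v=[0.0000 0.0000]
Step 1: x=[4.0000 6.7500] v=[-2.0000 1.5000]
Step 2: x=[2.6875 7.8125] v=[-2.6250 2.1250]
Step 3: x=[1.9844 8.5938] v=[-1.4063 1.5625]
Step 4: x=[2.4375 8.7227] v=[0.9062 0.2578]
Step 5: x=[3.8526 8.2803] v=[2.8301 -0.8848]
Max displacement = 2.0156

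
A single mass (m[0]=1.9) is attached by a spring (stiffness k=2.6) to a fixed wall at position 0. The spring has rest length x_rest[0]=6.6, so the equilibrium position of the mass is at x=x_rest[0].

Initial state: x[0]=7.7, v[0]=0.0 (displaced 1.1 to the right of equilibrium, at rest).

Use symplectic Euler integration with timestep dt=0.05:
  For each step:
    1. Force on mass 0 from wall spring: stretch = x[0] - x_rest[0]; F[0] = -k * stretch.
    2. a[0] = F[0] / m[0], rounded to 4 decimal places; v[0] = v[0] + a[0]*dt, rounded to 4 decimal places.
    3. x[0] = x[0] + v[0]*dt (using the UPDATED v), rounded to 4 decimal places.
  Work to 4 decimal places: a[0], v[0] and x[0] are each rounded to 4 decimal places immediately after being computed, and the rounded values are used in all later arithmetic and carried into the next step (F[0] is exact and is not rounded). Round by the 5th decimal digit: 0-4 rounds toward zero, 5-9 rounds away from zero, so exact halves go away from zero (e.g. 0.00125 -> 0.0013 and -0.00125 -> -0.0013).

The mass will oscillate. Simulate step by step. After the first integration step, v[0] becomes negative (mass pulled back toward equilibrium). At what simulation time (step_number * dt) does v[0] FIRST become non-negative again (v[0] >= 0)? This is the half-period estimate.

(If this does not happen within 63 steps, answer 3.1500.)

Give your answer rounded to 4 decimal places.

Answer: 2.7000

Derivation:
Step 0: x=[7.7000] v=[0.0000]
Step 1: x=[7.6962] v=[-0.0753]
Step 2: x=[7.6887] v=[-0.1503]
Step 3: x=[7.6775] v=[-0.2248]
Step 4: x=[7.6626] v=[-0.2985]
Step 5: x=[7.6440] v=[-0.3712]
Step 6: x=[7.6219] v=[-0.4426]
Step 7: x=[7.5963] v=[-0.5125]
Step 8: x=[7.5673] v=[-0.5807]
Step 9: x=[7.5350] v=[-0.6469]
Step 10: x=[7.4995] v=[-0.7109]
Step 11: x=[7.4609] v=[-0.7724]
Step 12: x=[7.4193] v=[-0.8313]
Step 13: x=[7.3749] v=[-0.8874]
Step 14: x=[7.3279] v=[-0.9404]
Step 15: x=[7.2784] v=[-0.9902]
Step 16: x=[7.2266] v=[-1.0366]
Step 17: x=[7.1726] v=[-1.0795]
Step 18: x=[7.1167] v=[-1.1187]
Step 19: x=[7.0590] v=[-1.1541]
Step 20: x=[6.9997] v=[-1.1855]
Step 21: x=[6.9391] v=[-1.2129]
Step 22: x=[6.8773] v=[-1.2361]
Step 23: x=[6.8145] v=[-1.2551]
Step 24: x=[6.7510] v=[-1.2698]
Step 25: x=[6.6870] v=[-1.2801]
Step 26: x=[6.6227] v=[-1.2861]
Step 27: x=[6.5583] v=[-1.2877]
Step 28: x=[6.4941] v=[-1.2848]
Step 29: x=[6.4302] v=[-1.2776]
Step 30: x=[6.3669] v=[-1.2660]
Step 31: x=[6.3044] v=[-1.2501]
Step 32: x=[6.2429] v=[-1.2299]
Step 33: x=[6.1826] v=[-1.2055]
Step 34: x=[6.1238] v=[-1.1769]
Step 35: x=[6.0666] v=[-1.1443]
Step 36: x=[6.0112] v=[-1.1078]
Step 37: x=[5.9578] v=[-1.0675]
Step 38: x=[5.9066] v=[-1.0236]
Step 39: x=[5.8578] v=[-0.9762]
Step 40: x=[5.8115] v=[-0.9254]
Step 41: x=[5.7679] v=[-0.8715]
Step 42: x=[5.7272] v=[-0.8146]
Step 43: x=[5.6895] v=[-0.7549]
Step 44: x=[5.6549] v=[-0.6926]
Step 45: x=[5.6235] v=[-0.6279]
Step 46: x=[5.5954] v=[-0.5611]
Step 47: x=[5.5708] v=[-0.4924]
Step 48: x=[5.5497] v=[-0.4220]
Step 49: x=[5.5322] v=[-0.3501]
Step 50: x=[5.5184] v=[-0.2770]
Step 51: x=[5.5083] v=[-0.2030]
Step 52: x=[5.5019] v=[-0.1283]
Step 53: x=[5.4992] v=[-0.0532]
Step 54: x=[5.5003] v=[0.0221]
First v>=0 after going negative at step 54, time=2.7000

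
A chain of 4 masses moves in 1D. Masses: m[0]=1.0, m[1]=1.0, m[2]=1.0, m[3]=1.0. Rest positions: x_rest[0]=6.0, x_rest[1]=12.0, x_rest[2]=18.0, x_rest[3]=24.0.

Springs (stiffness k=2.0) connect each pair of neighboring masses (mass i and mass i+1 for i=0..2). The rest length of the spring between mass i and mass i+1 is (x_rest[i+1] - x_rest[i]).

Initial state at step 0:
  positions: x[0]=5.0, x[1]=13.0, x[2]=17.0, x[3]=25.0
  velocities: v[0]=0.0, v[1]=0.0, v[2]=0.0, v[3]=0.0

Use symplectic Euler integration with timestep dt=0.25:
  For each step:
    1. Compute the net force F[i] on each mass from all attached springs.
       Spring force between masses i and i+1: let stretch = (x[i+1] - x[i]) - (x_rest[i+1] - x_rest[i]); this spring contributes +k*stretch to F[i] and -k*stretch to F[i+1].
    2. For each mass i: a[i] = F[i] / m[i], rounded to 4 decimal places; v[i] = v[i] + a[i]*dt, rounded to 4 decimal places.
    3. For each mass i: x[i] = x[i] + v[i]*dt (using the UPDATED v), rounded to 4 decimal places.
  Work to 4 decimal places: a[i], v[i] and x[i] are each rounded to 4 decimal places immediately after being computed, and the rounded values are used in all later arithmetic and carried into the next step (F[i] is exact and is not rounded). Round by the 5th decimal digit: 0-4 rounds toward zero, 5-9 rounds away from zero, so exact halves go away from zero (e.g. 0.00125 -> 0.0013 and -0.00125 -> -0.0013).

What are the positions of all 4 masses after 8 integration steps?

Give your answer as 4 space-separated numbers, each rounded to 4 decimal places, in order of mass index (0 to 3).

Step 0: x=[5.0000 13.0000 17.0000 25.0000] v=[0.0000 0.0000 0.0000 0.0000]
Step 1: x=[5.2500 12.5000 17.5000 24.7500] v=[1.0000 -2.0000 2.0000 -1.0000]
Step 2: x=[5.6563 11.7188 18.2813 24.3438] v=[1.6250 -3.1250 3.1250 -1.6250]
Step 3: x=[6.0704 11.0001 19.0001 23.9297] v=[1.6563 -2.8750 2.8750 -1.6563]
Step 4: x=[6.3507 10.6651 19.3351 23.6494] v=[1.1212 -1.3399 1.3398 -1.1211]
Step 5: x=[6.4203 10.8746 19.1256 23.5798] v=[0.2784 0.8379 -0.8381 -0.2783]
Step 6: x=[6.2967 11.5587 18.4415 23.7035] v=[-0.4945 2.7363 -2.7365 0.4946]
Step 7: x=[6.0808 12.4454 17.5548 23.9194] v=[-0.8635 3.5467 -3.5469 0.8636]
Step 8: x=[5.9105 13.1752 16.8250 24.0897] v=[-0.6812 2.9191 -2.9193 0.6813]

Answer: 5.9105 13.1752 16.8250 24.0897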